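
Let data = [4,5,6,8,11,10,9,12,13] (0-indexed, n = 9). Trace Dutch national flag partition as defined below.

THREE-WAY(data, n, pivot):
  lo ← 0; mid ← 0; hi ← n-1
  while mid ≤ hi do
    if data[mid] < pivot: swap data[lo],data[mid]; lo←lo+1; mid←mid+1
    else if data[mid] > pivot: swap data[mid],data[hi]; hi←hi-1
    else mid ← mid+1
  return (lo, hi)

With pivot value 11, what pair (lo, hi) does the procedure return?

pivot = 11; lo=0, mid=0, hi=8
data[mid]=4<11: swap data[0],data[0]; lo=1,mid=1 → [4,5,6,8,11,10,9,12,13]
data[mid]=5<11: swap data[1],data[1]; lo=2,mid=2 → [4,5,6,8,11,10,9,12,13]
data[mid]=6<11: swap data[2],data[2]; lo=3,mid=3 → [4,5,6,8,11,10,9,12,13]
data[mid]=8<11: swap data[3],data[3]; lo=4,mid=4 → [4,5,6,8,11,10,9,12,13]
data[mid]=11=11: mid=5
data[mid]=10<11: swap data[4],data[5]; lo=5,mid=6 → [4,5,6,8,10,11,9,12,13]
data[mid]=9<11: swap data[5],data[6]; lo=6,mid=7 → [4,5,6,8,10,9,11,12,13]
data[mid]=12>11: swap data[7],data[8]; hi=7 → [4,5,6,8,10,9,11,13,12]
data[mid]=13>11: swap data[7],data[7]; hi=6 → [4,5,6,8,10,9,11,13,12]
end: lo=6, hi=6; data = [4,5,6,8,10,9,11,13,12]

(6, 6)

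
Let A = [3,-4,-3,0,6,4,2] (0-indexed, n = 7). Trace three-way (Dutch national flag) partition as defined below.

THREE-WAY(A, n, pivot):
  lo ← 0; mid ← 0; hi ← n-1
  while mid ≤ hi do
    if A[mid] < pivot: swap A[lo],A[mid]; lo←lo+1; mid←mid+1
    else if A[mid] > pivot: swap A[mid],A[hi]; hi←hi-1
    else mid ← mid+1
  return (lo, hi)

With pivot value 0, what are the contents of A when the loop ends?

lo=0 mid=0 hi=6
3>0: swap(0,6), hi=5 ⇒ [2,-4,-3,0,6,4,3]
2>0: swap(0,5), hi=4 ⇒ [4,-4,-3,0,6,2,3]
4>0: swap(0,4), hi=3 ⇒ [6,-4,-3,0,4,2,3]
6>0: swap(0,3), hi=2 ⇒ [0,-4,-3,6,4,2,3]
0=0: mid=1
-4<0: swap(0,1), lo=1 mid=2 ⇒ [-4,0,-3,6,4,2,3]
-3<0: swap(1,2), lo=2 mid=3 ⇒ [-4,-3,0,6,4,2,3]
done. lo=2 hi=2; A=[-4,-3,0,6,4,2,3]

[-4,-3,0,6,4,2,3]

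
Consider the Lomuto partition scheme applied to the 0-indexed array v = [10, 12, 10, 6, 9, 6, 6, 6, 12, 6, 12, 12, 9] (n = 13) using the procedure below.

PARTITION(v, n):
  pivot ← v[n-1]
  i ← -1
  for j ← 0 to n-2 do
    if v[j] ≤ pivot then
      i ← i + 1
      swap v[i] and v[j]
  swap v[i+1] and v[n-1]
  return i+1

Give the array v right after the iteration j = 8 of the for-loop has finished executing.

[6, 9, 6, 6, 6, 10, 10, 12, 12, 6, 12, 12, 9]

pivot = v[12] = 9; i = -1
j=0: v[0]=10 > 9 → no swap
j=1: v[1]=12 > 9 → no swap
j=2: v[2]=10 > 9 → no swap
j=3: v[3]=6 ≤ 9 → i=0, swap v[0],v[3] → [6, 12, 10, 10, 9, 6, 6, 6, 12, 6, 12, 12, 9]
j=4: v[4]=9 ≤ 9 → i=1, swap v[1],v[4] → [6, 9, 10, 10, 12, 6, 6, 6, 12, 6, 12, 12, 9]
j=5: v[5]=6 ≤ 9 → i=2, swap v[2],v[5] → [6, 9, 6, 10, 12, 10, 6, 6, 12, 6, 12, 12, 9]
j=6: v[6]=6 ≤ 9 → i=3, swap v[3],v[6] → [6, 9, 6, 6, 12, 10, 10, 6, 12, 6, 12, 12, 9]
j=7: v[7]=6 ≤ 9 → i=4, swap v[4],v[7] → [6, 9, 6, 6, 6, 10, 10, 12, 12, 6, 12, 12, 9]
j=8: v[8]=12 > 9 → no swap
(after j=8) v = [6, 9, 6, 6, 6, 10, 10, 12, 12, 6, 12, 12, 9]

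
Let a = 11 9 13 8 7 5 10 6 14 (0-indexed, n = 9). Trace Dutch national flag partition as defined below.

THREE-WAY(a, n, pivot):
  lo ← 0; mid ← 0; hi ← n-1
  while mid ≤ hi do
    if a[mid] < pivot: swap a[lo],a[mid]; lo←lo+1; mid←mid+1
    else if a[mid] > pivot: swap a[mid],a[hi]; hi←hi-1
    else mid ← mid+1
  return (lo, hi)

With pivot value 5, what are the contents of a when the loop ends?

5 13 8 7 9 10 6 14 11

pivot = 5; lo=0, mid=0, hi=8
a[mid]=11>5: swap a[0],a[8]; hi=7 → 14 9 13 8 7 5 10 6 11
a[mid]=14>5: swap a[0],a[7]; hi=6 → 6 9 13 8 7 5 10 14 11
a[mid]=6>5: swap a[0],a[6]; hi=5 → 10 9 13 8 7 5 6 14 11
a[mid]=10>5: swap a[0],a[5]; hi=4 → 5 9 13 8 7 10 6 14 11
a[mid]=5=5: mid=1
a[mid]=9>5: swap a[1],a[4]; hi=3 → 5 7 13 8 9 10 6 14 11
a[mid]=7>5: swap a[1],a[3]; hi=2 → 5 8 13 7 9 10 6 14 11
a[mid]=8>5: swap a[1],a[2]; hi=1 → 5 13 8 7 9 10 6 14 11
a[mid]=13>5: swap a[1],a[1]; hi=0 → 5 13 8 7 9 10 6 14 11
end: lo=0, hi=0; a = 5 13 8 7 9 10 6 14 11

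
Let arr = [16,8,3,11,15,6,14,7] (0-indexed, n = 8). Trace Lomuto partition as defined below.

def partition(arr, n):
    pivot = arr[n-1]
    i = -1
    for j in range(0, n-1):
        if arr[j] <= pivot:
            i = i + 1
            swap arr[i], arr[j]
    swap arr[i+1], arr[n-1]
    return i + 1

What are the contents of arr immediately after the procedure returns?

pivot = arr[7] = 7; i = -1
j=0: arr[0]=16 > 7 → no swap
j=1: arr[1]=8 > 7 → no swap
j=2: arr[2]=3 ≤ 7 → i=0, swap arr[0],arr[2] → [3,8,16,11,15,6,14,7]
j=3: arr[3]=11 > 7 → no swap
j=4: arr[4]=15 > 7 → no swap
j=5: arr[5]=6 ≤ 7 → i=1, swap arr[1],arr[5] → [3,6,16,11,15,8,14,7]
j=6: arr[6]=14 > 7 → no swap
final swap arr[2],arr[7] → [3,6,7,11,15,8,14,16]; return 2

[3,6,7,11,15,8,14,16]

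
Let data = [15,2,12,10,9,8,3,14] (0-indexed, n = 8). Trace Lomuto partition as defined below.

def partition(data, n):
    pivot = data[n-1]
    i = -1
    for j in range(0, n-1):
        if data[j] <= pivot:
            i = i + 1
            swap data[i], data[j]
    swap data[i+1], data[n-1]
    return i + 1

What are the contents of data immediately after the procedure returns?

pivot=14, i=-1
j=0: 15>14, skip
j=1: 2≤14, i=0, swap(0,1) ⇒ [2,15,12,10,9,8,3,14]
j=2: 12≤14, i=1, swap(1,2) ⇒ [2,12,15,10,9,8,3,14]
j=3: 10≤14, i=2, swap(2,3) ⇒ [2,12,10,15,9,8,3,14]
j=4: 9≤14, i=3, swap(3,4) ⇒ [2,12,10,9,15,8,3,14]
j=5: 8≤14, i=4, swap(4,5) ⇒ [2,12,10,9,8,15,3,14]
j=6: 3≤14, i=5, swap(5,6) ⇒ [2,12,10,9,8,3,15,14]
swap(6,7) ⇒ [2,12,10,9,8,3,14,15]; return 6

[2,12,10,9,8,3,14,15]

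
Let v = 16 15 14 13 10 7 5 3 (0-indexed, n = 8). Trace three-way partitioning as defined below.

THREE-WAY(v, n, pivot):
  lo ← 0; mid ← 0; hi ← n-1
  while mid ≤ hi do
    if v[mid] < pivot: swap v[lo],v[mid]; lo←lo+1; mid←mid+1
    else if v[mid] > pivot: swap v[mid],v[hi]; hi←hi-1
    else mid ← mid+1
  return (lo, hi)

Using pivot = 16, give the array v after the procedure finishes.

lo=0 mid=0 hi=7
16=16: mid=1
15<16: swap(0,1), lo=1 mid=2 ⇒ 15 16 14 13 10 7 5 3
14<16: swap(1,2), lo=2 mid=3 ⇒ 15 14 16 13 10 7 5 3
13<16: swap(2,3), lo=3 mid=4 ⇒ 15 14 13 16 10 7 5 3
10<16: swap(3,4), lo=4 mid=5 ⇒ 15 14 13 10 16 7 5 3
7<16: swap(4,5), lo=5 mid=6 ⇒ 15 14 13 10 7 16 5 3
5<16: swap(5,6), lo=6 mid=7 ⇒ 15 14 13 10 7 5 16 3
3<16: swap(6,7), lo=7 mid=8 ⇒ 15 14 13 10 7 5 3 16
done. lo=7 hi=7; v=15 14 13 10 7 5 3 16

15 14 13 10 7 5 3 16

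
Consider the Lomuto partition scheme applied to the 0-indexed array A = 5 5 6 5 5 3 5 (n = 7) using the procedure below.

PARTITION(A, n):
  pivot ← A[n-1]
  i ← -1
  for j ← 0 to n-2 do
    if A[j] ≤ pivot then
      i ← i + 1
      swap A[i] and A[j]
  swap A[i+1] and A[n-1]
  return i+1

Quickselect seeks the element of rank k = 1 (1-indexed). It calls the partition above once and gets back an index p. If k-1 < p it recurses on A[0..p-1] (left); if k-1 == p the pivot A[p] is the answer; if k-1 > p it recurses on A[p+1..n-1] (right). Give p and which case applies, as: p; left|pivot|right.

5; left

pivot = A[6] = 5; i = -1
j=0: A[0]=5 ≤ 5 → i=0, swap A[0],A[0] (no change) → 5 5 6 5 5 3 5
j=1: A[1]=5 ≤ 5 → i=1, swap A[1],A[1] (no change) → 5 5 6 5 5 3 5
j=2: A[2]=6 > 5 → no swap
j=3: A[3]=5 ≤ 5 → i=2, swap A[2],A[3] → 5 5 5 6 5 3 5
j=4: A[4]=5 ≤ 5 → i=3, swap A[3],A[4] → 5 5 5 5 6 3 5
j=5: A[5]=3 ≤ 5 → i=4, swap A[4],A[5] → 5 5 5 5 3 6 5
final swap A[5],A[6] → 5 5 5 5 3 5 6; return 5
p = 5; k-1 = 0 < 5 ⇒ left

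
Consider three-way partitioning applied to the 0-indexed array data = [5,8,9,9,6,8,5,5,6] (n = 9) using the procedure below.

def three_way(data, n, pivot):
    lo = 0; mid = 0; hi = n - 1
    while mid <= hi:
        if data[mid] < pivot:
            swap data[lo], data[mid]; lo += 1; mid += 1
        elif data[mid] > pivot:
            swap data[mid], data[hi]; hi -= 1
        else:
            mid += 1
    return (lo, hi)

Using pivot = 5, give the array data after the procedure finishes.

pivot = 5; lo=0, mid=0, hi=8
data[mid]=5=5: mid=1
data[mid]=8>5: swap data[1],data[8]; hi=7 → [5,6,9,9,6,8,5,5,8]
data[mid]=6>5: swap data[1],data[7]; hi=6 → [5,5,9,9,6,8,5,6,8]
data[mid]=5=5: mid=2
data[mid]=9>5: swap data[2],data[6]; hi=5 → [5,5,5,9,6,8,9,6,8]
data[mid]=5=5: mid=3
data[mid]=9>5: swap data[3],data[5]; hi=4 → [5,5,5,8,6,9,9,6,8]
data[mid]=8>5: swap data[3],data[4]; hi=3 → [5,5,5,6,8,9,9,6,8]
data[mid]=6>5: swap data[3],data[3]; hi=2 → [5,5,5,6,8,9,9,6,8]
end: lo=0, hi=2; data = [5,5,5,6,8,9,9,6,8]

[5,5,5,6,8,9,9,6,8]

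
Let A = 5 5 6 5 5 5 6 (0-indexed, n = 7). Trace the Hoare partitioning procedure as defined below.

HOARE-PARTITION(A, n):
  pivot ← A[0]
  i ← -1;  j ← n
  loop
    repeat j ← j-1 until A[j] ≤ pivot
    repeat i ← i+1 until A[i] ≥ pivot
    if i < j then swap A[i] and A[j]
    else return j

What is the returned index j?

2

pivot=5
j stops at 5 (5), i stops at 0 (5); swap ⇒ 5 5 6 5 5 5 6
j stops at 4 (5), i stops at 1 (5); swap ⇒ 5 5 6 5 5 5 6
j stops at 3 (5), i stops at 2 (6); swap ⇒ 5 5 5 6 5 5 6
j stops at 2, i stops at 3; i≥j ⇒ return 2. A=5 5 5 6 5 5 6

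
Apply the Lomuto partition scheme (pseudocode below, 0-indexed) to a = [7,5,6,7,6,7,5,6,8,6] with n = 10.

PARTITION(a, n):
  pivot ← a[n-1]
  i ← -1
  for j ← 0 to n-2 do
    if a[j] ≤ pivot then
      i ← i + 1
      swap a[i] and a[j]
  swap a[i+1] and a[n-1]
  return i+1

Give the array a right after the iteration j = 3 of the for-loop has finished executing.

[5,6,7,7,6,7,5,6,8,6]

pivot=6, i=-1
j=0: 7>6, skip
j=1: 5≤6, i=0, swap(0,1) ⇒ [5,7,6,7,6,7,5,6,8,6]
j=2: 6≤6, i=1, swap(1,2) ⇒ [5,6,7,7,6,7,5,6,8,6]
j=3: 7>6, skip
(after j=3) a = [5,6,7,7,6,7,5,6,8,6]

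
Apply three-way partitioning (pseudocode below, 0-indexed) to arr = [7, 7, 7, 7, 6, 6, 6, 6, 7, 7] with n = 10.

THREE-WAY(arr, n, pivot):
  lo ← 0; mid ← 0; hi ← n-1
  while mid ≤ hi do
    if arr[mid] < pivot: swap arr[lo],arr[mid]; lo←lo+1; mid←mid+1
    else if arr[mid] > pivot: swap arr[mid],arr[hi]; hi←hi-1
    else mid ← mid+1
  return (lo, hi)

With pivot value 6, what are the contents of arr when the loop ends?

[6, 6, 6, 6, 7, 7, 7, 7, 7, 7]

pivot = 6; lo=0, mid=0, hi=9
arr[mid]=7>6: swap arr[0],arr[9]; hi=8 → [7, 7, 7, 7, 6, 6, 6, 6, 7, 7]
arr[mid]=7>6: swap arr[0],arr[8]; hi=7 → [7, 7, 7, 7, 6, 6, 6, 6, 7, 7]
arr[mid]=7>6: swap arr[0],arr[7]; hi=6 → [6, 7, 7, 7, 6, 6, 6, 7, 7, 7]
arr[mid]=6=6: mid=1
arr[mid]=7>6: swap arr[1],arr[6]; hi=5 → [6, 6, 7, 7, 6, 6, 7, 7, 7, 7]
arr[mid]=6=6: mid=2
arr[mid]=7>6: swap arr[2],arr[5]; hi=4 → [6, 6, 6, 7, 6, 7, 7, 7, 7, 7]
arr[mid]=6=6: mid=3
arr[mid]=7>6: swap arr[3],arr[4]; hi=3 → [6, 6, 6, 6, 7, 7, 7, 7, 7, 7]
arr[mid]=6=6: mid=4
end: lo=0, hi=3; arr = [6, 6, 6, 6, 7, 7, 7, 7, 7, 7]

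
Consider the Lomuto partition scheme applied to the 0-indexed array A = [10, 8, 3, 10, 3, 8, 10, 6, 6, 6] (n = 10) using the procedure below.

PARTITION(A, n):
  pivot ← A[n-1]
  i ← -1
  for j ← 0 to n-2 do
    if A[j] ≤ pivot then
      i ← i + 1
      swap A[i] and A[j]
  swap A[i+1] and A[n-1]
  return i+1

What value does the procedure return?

4

pivot = A[9] = 6; i = -1
j=0: A[0]=10 > 6 → no swap
j=1: A[1]=8 > 6 → no swap
j=2: A[2]=3 ≤ 6 → i=0, swap A[0],A[2] → [3, 8, 10, 10, 3, 8, 10, 6, 6, 6]
j=3: A[3]=10 > 6 → no swap
j=4: A[4]=3 ≤ 6 → i=1, swap A[1],A[4] → [3, 3, 10, 10, 8, 8, 10, 6, 6, 6]
j=5: A[5]=8 > 6 → no swap
j=6: A[6]=10 > 6 → no swap
j=7: A[7]=6 ≤ 6 → i=2, swap A[2],A[7] → [3, 3, 6, 10, 8, 8, 10, 10, 6, 6]
j=8: A[8]=6 ≤ 6 → i=3, swap A[3],A[8] → [3, 3, 6, 6, 8, 8, 10, 10, 10, 6]
final swap A[4],A[9] → [3, 3, 6, 6, 6, 8, 10, 10, 10, 8]; return 4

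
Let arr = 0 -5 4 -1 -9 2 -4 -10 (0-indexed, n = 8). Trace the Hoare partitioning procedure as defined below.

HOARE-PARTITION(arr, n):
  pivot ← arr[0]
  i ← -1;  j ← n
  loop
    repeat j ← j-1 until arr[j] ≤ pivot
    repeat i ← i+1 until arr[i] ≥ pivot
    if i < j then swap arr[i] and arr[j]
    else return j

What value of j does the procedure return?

pivot=0
j stops at 7 (-10), i stops at 0 (0); swap ⇒ -10 -5 4 -1 -9 2 -4 0
j stops at 6 (-4), i stops at 2 (4); swap ⇒ -10 -5 -4 -1 -9 2 4 0
j stops at 4, i stops at 5; i≥j ⇒ return 4. arr=-10 -5 -4 -1 -9 2 4 0

4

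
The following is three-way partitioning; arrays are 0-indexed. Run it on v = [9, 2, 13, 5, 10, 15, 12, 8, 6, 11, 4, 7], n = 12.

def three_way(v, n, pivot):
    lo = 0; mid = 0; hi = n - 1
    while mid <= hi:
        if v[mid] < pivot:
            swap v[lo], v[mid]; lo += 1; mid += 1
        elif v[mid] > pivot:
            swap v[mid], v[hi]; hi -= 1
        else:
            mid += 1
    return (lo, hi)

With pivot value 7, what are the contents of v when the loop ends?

[2, 4, 5, 6, 7, 12, 8, 15, 11, 10, 13, 9]

lo=0 mid=0 hi=11
9>7: swap(0,11), hi=10 ⇒ [7, 2, 13, 5, 10, 15, 12, 8, 6, 11, 4, 9]
7=7: mid=1
2<7: swap(0,1), lo=1 mid=2 ⇒ [2, 7, 13, 5, 10, 15, 12, 8, 6, 11, 4, 9]
13>7: swap(2,10), hi=9 ⇒ [2, 7, 4, 5, 10, 15, 12, 8, 6, 11, 13, 9]
4<7: swap(1,2), lo=2 mid=3 ⇒ [2, 4, 7, 5, 10, 15, 12, 8, 6, 11, 13, 9]
5<7: swap(2,3), lo=3 mid=4 ⇒ [2, 4, 5, 7, 10, 15, 12, 8, 6, 11, 13, 9]
10>7: swap(4,9), hi=8 ⇒ [2, 4, 5, 7, 11, 15, 12, 8, 6, 10, 13, 9]
11>7: swap(4,8), hi=7 ⇒ [2, 4, 5, 7, 6, 15, 12, 8, 11, 10, 13, 9]
6<7: swap(3,4), lo=4 mid=5 ⇒ [2, 4, 5, 6, 7, 15, 12, 8, 11, 10, 13, 9]
15>7: swap(5,7), hi=6 ⇒ [2, 4, 5, 6, 7, 8, 12, 15, 11, 10, 13, 9]
8>7: swap(5,6), hi=5 ⇒ [2, 4, 5, 6, 7, 12, 8, 15, 11, 10, 13, 9]
12>7: swap(5,5), hi=4 ⇒ [2, 4, 5, 6, 7, 12, 8, 15, 11, 10, 13, 9]
done. lo=4 hi=4; v=[2, 4, 5, 6, 7, 12, 8, 15, 11, 10, 13, 9]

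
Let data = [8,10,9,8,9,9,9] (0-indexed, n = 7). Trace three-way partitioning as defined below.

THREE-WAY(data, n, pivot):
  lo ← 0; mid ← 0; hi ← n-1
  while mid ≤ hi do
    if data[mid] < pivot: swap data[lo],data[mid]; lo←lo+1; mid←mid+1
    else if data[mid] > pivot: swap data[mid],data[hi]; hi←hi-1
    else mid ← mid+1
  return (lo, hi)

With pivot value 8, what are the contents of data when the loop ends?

[8,8,9,9,9,9,10]

pivot = 8; lo=0, mid=0, hi=6
data[mid]=8=8: mid=1
data[mid]=10>8: swap data[1],data[6]; hi=5 → [8,9,9,8,9,9,10]
data[mid]=9>8: swap data[1],data[5]; hi=4 → [8,9,9,8,9,9,10]
data[mid]=9>8: swap data[1],data[4]; hi=3 → [8,9,9,8,9,9,10]
data[mid]=9>8: swap data[1],data[3]; hi=2 → [8,8,9,9,9,9,10]
data[mid]=8=8: mid=2
data[mid]=9>8: swap data[2],data[2]; hi=1 → [8,8,9,9,9,9,10]
end: lo=0, hi=1; data = [8,8,9,9,9,9,10]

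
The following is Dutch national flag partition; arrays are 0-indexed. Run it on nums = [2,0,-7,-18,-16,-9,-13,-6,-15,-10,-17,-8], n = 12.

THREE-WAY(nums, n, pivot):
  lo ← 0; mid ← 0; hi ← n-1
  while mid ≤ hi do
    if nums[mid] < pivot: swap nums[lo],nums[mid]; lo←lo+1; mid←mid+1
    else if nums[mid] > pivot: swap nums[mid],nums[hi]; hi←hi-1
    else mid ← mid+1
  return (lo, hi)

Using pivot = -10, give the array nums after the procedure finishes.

[-17,-15,-18,-16,-13,-10,-6,-9,-7,0,-8,2]

lo=0 mid=0 hi=11
2>-10: swap(0,11), hi=10 ⇒ [-8,0,-7,-18,-16,-9,-13,-6,-15,-10,-17,2]
-8>-10: swap(0,10), hi=9 ⇒ [-17,0,-7,-18,-16,-9,-13,-6,-15,-10,-8,2]
-17<-10: swap(0,0), lo=1 mid=1 ⇒ [-17,0,-7,-18,-16,-9,-13,-6,-15,-10,-8,2]
0>-10: swap(1,9), hi=8 ⇒ [-17,-10,-7,-18,-16,-9,-13,-6,-15,0,-8,2]
-10=-10: mid=2
-7>-10: swap(2,8), hi=7 ⇒ [-17,-10,-15,-18,-16,-9,-13,-6,-7,0,-8,2]
-15<-10: swap(1,2), lo=2 mid=3 ⇒ [-17,-15,-10,-18,-16,-9,-13,-6,-7,0,-8,2]
-18<-10: swap(2,3), lo=3 mid=4 ⇒ [-17,-15,-18,-10,-16,-9,-13,-6,-7,0,-8,2]
-16<-10: swap(3,4), lo=4 mid=5 ⇒ [-17,-15,-18,-16,-10,-9,-13,-6,-7,0,-8,2]
-9>-10: swap(5,7), hi=6 ⇒ [-17,-15,-18,-16,-10,-6,-13,-9,-7,0,-8,2]
-6>-10: swap(5,6), hi=5 ⇒ [-17,-15,-18,-16,-10,-13,-6,-9,-7,0,-8,2]
-13<-10: swap(4,5), lo=5 mid=6 ⇒ [-17,-15,-18,-16,-13,-10,-6,-9,-7,0,-8,2]
done. lo=5 hi=5; nums=[-17,-15,-18,-16,-13,-10,-6,-9,-7,0,-8,2]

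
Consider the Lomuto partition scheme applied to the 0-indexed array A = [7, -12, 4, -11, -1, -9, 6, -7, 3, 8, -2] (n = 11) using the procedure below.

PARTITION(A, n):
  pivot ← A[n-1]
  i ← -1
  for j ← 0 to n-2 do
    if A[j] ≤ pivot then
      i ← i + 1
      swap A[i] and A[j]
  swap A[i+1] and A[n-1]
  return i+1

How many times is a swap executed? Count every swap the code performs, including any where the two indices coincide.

5

pivot = A[10] = -2; i = -1
j=0: A[0]=7 > -2 → no swap
j=1: A[1]=-12 ≤ -2 → i=0, swap A[0],A[1] → [-12, 7, 4, -11, -1, -9, 6, -7, 3, 8, -2]
j=2: A[2]=4 > -2 → no swap
j=3: A[3]=-11 ≤ -2 → i=1, swap A[1],A[3] → [-12, -11, 4, 7, -1, -9, 6, -7, 3, 8, -2]
j=4: A[4]=-1 > -2 → no swap
j=5: A[5]=-9 ≤ -2 → i=2, swap A[2],A[5] → [-12, -11, -9, 7, -1, 4, 6, -7, 3, 8, -2]
j=6: A[6]=6 > -2 → no swap
j=7: A[7]=-7 ≤ -2 → i=3, swap A[3],A[7] → [-12, -11, -9, -7, -1, 4, 6, 7, 3, 8, -2]
j=8: A[8]=3 > -2 → no swap
j=9: A[9]=8 > -2 → no swap
final swap A[4],A[10] → [-12, -11, -9, -7, -2, 4, 6, 7, 3, 8, -1]; return 4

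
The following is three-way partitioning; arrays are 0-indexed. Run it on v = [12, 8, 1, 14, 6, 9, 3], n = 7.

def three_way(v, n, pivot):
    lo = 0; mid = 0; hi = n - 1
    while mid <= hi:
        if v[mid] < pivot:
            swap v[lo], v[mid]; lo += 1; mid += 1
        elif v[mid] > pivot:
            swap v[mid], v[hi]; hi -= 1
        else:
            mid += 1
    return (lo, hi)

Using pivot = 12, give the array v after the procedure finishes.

[8, 1, 3, 6, 9, 12, 14]

pivot = 12; lo=0, mid=0, hi=6
v[mid]=12=12: mid=1
v[mid]=8<12: swap v[0],v[1]; lo=1,mid=2 → [8, 12, 1, 14, 6, 9, 3]
v[mid]=1<12: swap v[1],v[2]; lo=2,mid=3 → [8, 1, 12, 14, 6, 9, 3]
v[mid]=14>12: swap v[3],v[6]; hi=5 → [8, 1, 12, 3, 6, 9, 14]
v[mid]=3<12: swap v[2],v[3]; lo=3,mid=4 → [8, 1, 3, 12, 6, 9, 14]
v[mid]=6<12: swap v[3],v[4]; lo=4,mid=5 → [8, 1, 3, 6, 12, 9, 14]
v[mid]=9<12: swap v[4],v[5]; lo=5,mid=6 → [8, 1, 3, 6, 9, 12, 14]
end: lo=5, hi=5; v = [8, 1, 3, 6, 9, 12, 14]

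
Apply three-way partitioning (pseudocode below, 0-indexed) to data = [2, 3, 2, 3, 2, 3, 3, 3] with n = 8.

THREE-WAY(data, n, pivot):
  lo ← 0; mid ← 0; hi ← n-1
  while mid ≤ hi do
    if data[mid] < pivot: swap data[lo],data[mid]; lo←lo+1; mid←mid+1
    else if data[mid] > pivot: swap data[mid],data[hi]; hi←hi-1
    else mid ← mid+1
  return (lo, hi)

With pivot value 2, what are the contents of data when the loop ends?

[2, 2, 2, 3, 3, 3, 3, 3]

pivot = 2; lo=0, mid=0, hi=7
data[mid]=2=2: mid=1
data[mid]=3>2: swap data[1],data[7]; hi=6 → [2, 3, 2, 3, 2, 3, 3, 3]
data[mid]=3>2: swap data[1],data[6]; hi=5 → [2, 3, 2, 3, 2, 3, 3, 3]
data[mid]=3>2: swap data[1],data[5]; hi=4 → [2, 3, 2, 3, 2, 3, 3, 3]
data[mid]=3>2: swap data[1],data[4]; hi=3 → [2, 2, 2, 3, 3, 3, 3, 3]
data[mid]=2=2: mid=2
data[mid]=2=2: mid=3
data[mid]=3>2: swap data[3],data[3]; hi=2 → [2, 2, 2, 3, 3, 3, 3, 3]
end: lo=0, hi=2; data = [2, 2, 2, 3, 3, 3, 3, 3]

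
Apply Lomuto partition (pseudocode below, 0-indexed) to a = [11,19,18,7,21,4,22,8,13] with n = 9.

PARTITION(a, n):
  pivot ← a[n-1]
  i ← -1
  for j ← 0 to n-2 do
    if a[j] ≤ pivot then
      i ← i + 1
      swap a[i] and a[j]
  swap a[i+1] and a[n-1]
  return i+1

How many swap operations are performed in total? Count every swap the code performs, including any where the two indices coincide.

pivot=13, i=-1
j=0: 11≤13, i=0, swap(0,0) ⇒ [11,19,18,7,21,4,22,8,13]
j=1: 19>13, skip
j=2: 18>13, skip
j=3: 7≤13, i=1, swap(1,3) ⇒ [11,7,18,19,21,4,22,8,13]
j=4: 21>13, skip
j=5: 4≤13, i=2, swap(2,5) ⇒ [11,7,4,19,21,18,22,8,13]
j=6: 22>13, skip
j=7: 8≤13, i=3, swap(3,7) ⇒ [11,7,4,8,21,18,22,19,13]
swap(4,8) ⇒ [11,7,4,8,13,18,22,19,21]; return 4

5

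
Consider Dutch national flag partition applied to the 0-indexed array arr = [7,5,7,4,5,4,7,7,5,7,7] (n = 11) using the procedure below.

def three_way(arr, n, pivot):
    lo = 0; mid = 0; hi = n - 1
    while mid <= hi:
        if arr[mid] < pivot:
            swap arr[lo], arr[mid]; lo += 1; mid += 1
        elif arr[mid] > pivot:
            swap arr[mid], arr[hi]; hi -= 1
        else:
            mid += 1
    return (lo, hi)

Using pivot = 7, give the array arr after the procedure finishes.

pivot = 7; lo=0, mid=0, hi=10
arr[mid]=7=7: mid=1
arr[mid]=5<7: swap arr[0],arr[1]; lo=1,mid=2 → [5,7,7,4,5,4,7,7,5,7,7]
arr[mid]=7=7: mid=3
arr[mid]=4<7: swap arr[1],arr[3]; lo=2,mid=4 → [5,4,7,7,5,4,7,7,5,7,7]
arr[mid]=5<7: swap arr[2],arr[4]; lo=3,mid=5 → [5,4,5,7,7,4,7,7,5,7,7]
arr[mid]=4<7: swap arr[3],arr[5]; lo=4,mid=6 → [5,4,5,4,7,7,7,7,5,7,7]
arr[mid]=7=7: mid=7
arr[mid]=7=7: mid=8
arr[mid]=5<7: swap arr[4],arr[8]; lo=5,mid=9 → [5,4,5,4,5,7,7,7,7,7,7]
arr[mid]=7=7: mid=10
arr[mid]=7=7: mid=11
end: lo=5, hi=10; arr = [5,4,5,4,5,7,7,7,7,7,7]

[5,4,5,4,5,7,7,7,7,7,7]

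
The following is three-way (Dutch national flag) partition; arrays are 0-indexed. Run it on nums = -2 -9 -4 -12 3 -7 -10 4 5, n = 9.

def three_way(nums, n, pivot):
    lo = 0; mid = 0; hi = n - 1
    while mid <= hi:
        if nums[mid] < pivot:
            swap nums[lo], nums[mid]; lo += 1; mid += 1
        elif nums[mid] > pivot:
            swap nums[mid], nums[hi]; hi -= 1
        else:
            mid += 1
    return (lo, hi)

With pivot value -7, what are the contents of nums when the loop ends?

-10 -9 -12 -7 3 -4 4 5 -2

pivot = -7; lo=0, mid=0, hi=8
nums[mid]=-2>-7: swap nums[0],nums[8]; hi=7 → 5 -9 -4 -12 3 -7 -10 4 -2
nums[mid]=5>-7: swap nums[0],nums[7]; hi=6 → 4 -9 -4 -12 3 -7 -10 5 -2
nums[mid]=4>-7: swap nums[0],nums[6]; hi=5 → -10 -9 -4 -12 3 -7 4 5 -2
nums[mid]=-10<-7: swap nums[0],nums[0]; lo=1,mid=1 → -10 -9 -4 -12 3 -7 4 5 -2
nums[mid]=-9<-7: swap nums[1],nums[1]; lo=2,mid=2 → -10 -9 -4 -12 3 -7 4 5 -2
nums[mid]=-4>-7: swap nums[2],nums[5]; hi=4 → -10 -9 -7 -12 3 -4 4 5 -2
nums[mid]=-7=-7: mid=3
nums[mid]=-12<-7: swap nums[2],nums[3]; lo=3,mid=4 → -10 -9 -12 -7 3 -4 4 5 -2
nums[mid]=3>-7: swap nums[4],nums[4]; hi=3 → -10 -9 -12 -7 3 -4 4 5 -2
end: lo=3, hi=3; nums = -10 -9 -12 -7 3 -4 4 5 -2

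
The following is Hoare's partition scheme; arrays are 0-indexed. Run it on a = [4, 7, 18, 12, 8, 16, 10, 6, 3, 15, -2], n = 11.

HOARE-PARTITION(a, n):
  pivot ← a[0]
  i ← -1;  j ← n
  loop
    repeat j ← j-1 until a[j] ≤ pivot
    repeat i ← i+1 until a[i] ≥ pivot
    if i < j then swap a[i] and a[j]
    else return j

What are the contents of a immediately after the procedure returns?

pivot=4
j stops at 10 (-2), i stops at 0 (4); swap ⇒ [-2, 7, 18, 12, 8, 16, 10, 6, 3, 15, 4]
j stops at 8 (3), i stops at 1 (7); swap ⇒ [-2, 3, 18, 12, 8, 16, 10, 6, 7, 15, 4]
j stops at 1, i stops at 2; i≥j ⇒ return 1. a=[-2, 3, 18, 12, 8, 16, 10, 6, 7, 15, 4]

[-2, 3, 18, 12, 8, 16, 10, 6, 7, 15, 4]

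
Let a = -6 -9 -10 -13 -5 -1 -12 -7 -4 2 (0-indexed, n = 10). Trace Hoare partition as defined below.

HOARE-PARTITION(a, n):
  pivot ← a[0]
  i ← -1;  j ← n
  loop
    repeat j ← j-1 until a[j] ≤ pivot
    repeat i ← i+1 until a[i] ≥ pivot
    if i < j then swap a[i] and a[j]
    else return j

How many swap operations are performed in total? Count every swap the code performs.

pivot=-6
j stops at 7 (-7), i stops at 0 (-6); swap ⇒ -7 -9 -10 -13 -5 -1 -12 -6 -4 2
j stops at 6 (-12), i stops at 4 (-5); swap ⇒ -7 -9 -10 -13 -12 -1 -5 -6 -4 2
j stops at 4, i stops at 5; i≥j ⇒ return 4. a=-7 -9 -10 -13 -12 -1 -5 -6 -4 2

2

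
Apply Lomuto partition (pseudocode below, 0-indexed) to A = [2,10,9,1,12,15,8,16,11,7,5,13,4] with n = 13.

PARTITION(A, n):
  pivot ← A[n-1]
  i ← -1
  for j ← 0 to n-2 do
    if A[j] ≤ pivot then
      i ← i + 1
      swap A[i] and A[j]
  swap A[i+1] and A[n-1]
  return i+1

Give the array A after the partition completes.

[2,1,4,10,12,15,8,16,11,7,5,13,9]

pivot=4, i=-1
j=0: 2≤4, i=0, swap(0,0) ⇒ [2,10,9,1,12,15,8,16,11,7,5,13,4]
j=1: 10>4, skip
j=2: 9>4, skip
j=3: 1≤4, i=1, swap(1,3) ⇒ [2,1,9,10,12,15,8,16,11,7,5,13,4]
j=4: 12>4, skip
j=5: 15>4, skip
j=6: 8>4, skip
j=7: 16>4, skip
j=8: 11>4, skip
j=9: 7>4, skip
j=10: 5>4, skip
j=11: 13>4, skip
swap(2,12) ⇒ [2,1,4,10,12,15,8,16,11,7,5,13,9]; return 2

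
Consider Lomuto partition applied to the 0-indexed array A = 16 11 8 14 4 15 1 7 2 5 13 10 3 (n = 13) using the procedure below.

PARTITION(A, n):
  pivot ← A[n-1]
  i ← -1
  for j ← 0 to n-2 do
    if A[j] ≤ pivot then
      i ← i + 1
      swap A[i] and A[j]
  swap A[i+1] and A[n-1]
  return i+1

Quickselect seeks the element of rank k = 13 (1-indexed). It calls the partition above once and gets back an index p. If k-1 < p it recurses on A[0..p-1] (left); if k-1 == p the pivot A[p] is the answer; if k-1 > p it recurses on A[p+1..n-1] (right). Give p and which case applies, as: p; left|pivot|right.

2; right

pivot = A[12] = 3; i = -1
j=0: A[0]=16 > 3 → no swap
j=1: A[1]=11 > 3 → no swap
j=2: A[2]=8 > 3 → no swap
j=3: A[3]=14 > 3 → no swap
j=4: A[4]=4 > 3 → no swap
j=5: A[5]=15 > 3 → no swap
j=6: A[6]=1 ≤ 3 → i=0, swap A[0],A[6] → 1 11 8 14 4 15 16 7 2 5 13 10 3
j=7: A[7]=7 > 3 → no swap
j=8: A[8]=2 ≤ 3 → i=1, swap A[1],A[8] → 1 2 8 14 4 15 16 7 11 5 13 10 3
j=9: A[9]=5 > 3 → no swap
j=10: A[10]=13 > 3 → no swap
j=11: A[11]=10 > 3 → no swap
final swap A[2],A[12] → 1 2 3 14 4 15 16 7 11 5 13 10 8; return 2
p = 2; k-1 = 12 > 2 ⇒ right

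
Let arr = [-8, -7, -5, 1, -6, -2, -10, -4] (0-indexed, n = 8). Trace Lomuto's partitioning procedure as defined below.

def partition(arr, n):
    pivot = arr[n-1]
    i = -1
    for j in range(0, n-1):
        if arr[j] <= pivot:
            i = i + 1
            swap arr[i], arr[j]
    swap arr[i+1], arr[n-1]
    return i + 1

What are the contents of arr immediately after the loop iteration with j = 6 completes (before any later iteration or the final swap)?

[-8, -7, -5, -6, -10, -2, 1, -4]

pivot = arr[7] = -4; i = -1
j=0: arr[0]=-8 ≤ -4 → i=0, swap arr[0],arr[0] (no change) → [-8, -7, -5, 1, -6, -2, -10, -4]
j=1: arr[1]=-7 ≤ -4 → i=1, swap arr[1],arr[1] (no change) → [-8, -7, -5, 1, -6, -2, -10, -4]
j=2: arr[2]=-5 ≤ -4 → i=2, swap arr[2],arr[2] (no change) → [-8, -7, -5, 1, -6, -2, -10, -4]
j=3: arr[3]=1 > -4 → no swap
j=4: arr[4]=-6 ≤ -4 → i=3, swap arr[3],arr[4] → [-8, -7, -5, -6, 1, -2, -10, -4]
j=5: arr[5]=-2 > -4 → no swap
j=6: arr[6]=-10 ≤ -4 → i=4, swap arr[4],arr[6] → [-8, -7, -5, -6, -10, -2, 1, -4]
(after j=6) arr = [-8, -7, -5, -6, -10, -2, 1, -4]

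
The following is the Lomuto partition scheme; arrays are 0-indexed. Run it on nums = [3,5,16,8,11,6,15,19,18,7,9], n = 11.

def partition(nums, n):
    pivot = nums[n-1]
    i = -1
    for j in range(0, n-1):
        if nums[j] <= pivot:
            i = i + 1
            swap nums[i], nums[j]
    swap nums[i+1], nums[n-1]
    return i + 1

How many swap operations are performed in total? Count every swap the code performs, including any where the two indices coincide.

6

pivot = nums[10] = 9; i = -1
j=0: nums[0]=3 ≤ 9 → i=0, swap nums[0],nums[0] (no change) → [3,5,16,8,11,6,15,19,18,7,9]
j=1: nums[1]=5 ≤ 9 → i=1, swap nums[1],nums[1] (no change) → [3,5,16,8,11,6,15,19,18,7,9]
j=2: nums[2]=16 > 9 → no swap
j=3: nums[3]=8 ≤ 9 → i=2, swap nums[2],nums[3] → [3,5,8,16,11,6,15,19,18,7,9]
j=4: nums[4]=11 > 9 → no swap
j=5: nums[5]=6 ≤ 9 → i=3, swap nums[3],nums[5] → [3,5,8,6,11,16,15,19,18,7,9]
j=6: nums[6]=15 > 9 → no swap
j=7: nums[7]=19 > 9 → no swap
j=8: nums[8]=18 > 9 → no swap
j=9: nums[9]=7 ≤ 9 → i=4, swap nums[4],nums[9] → [3,5,8,6,7,16,15,19,18,11,9]
final swap nums[5],nums[10] → [3,5,8,6,7,9,15,19,18,11,16]; return 5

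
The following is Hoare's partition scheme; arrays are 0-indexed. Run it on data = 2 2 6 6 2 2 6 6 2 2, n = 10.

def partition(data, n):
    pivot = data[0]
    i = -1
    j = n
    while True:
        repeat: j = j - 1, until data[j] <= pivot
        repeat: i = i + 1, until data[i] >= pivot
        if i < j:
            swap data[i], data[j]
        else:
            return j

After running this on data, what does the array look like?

pivot = data[0] = 2; i = -1, j = 10
j→9 (data[9]=2≤2), i→0 (data[0]=2≥2); i<j, swap → 2 2 6 6 2 2 6 6 2 2
j→8 (data[8]=2≤2), i→1 (data[1]=2≥2); i<j, swap → 2 2 6 6 2 2 6 6 2 2
j→5 (data[5]=2≤2), i→2 (data[2]=6≥2); i<j, swap → 2 2 2 6 2 6 6 6 2 2
j→4 (data[4]=2≤2), i→3 (data[3]=6≥2); i<j, swap → 2 2 2 2 6 6 6 6 2 2
j→3, i→4; i≥j, return j=3. data = 2 2 2 2 6 6 6 6 2 2

2 2 2 2 6 6 6 6 2 2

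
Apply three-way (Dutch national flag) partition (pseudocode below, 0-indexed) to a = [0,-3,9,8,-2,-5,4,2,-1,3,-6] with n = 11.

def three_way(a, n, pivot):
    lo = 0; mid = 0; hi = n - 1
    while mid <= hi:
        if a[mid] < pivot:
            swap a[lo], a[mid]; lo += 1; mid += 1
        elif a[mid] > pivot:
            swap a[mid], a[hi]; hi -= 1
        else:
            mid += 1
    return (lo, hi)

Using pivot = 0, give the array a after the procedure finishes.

[-3,-6,-1,-2,-5,0,2,4,3,8,9]

lo=0 mid=0 hi=10
0=0: mid=1
-3<0: swap(0,1), lo=1 mid=2 ⇒ [-3,0,9,8,-2,-5,4,2,-1,3,-6]
9>0: swap(2,10), hi=9 ⇒ [-3,0,-6,8,-2,-5,4,2,-1,3,9]
-6<0: swap(1,2), lo=2 mid=3 ⇒ [-3,-6,0,8,-2,-5,4,2,-1,3,9]
8>0: swap(3,9), hi=8 ⇒ [-3,-6,0,3,-2,-5,4,2,-1,8,9]
3>0: swap(3,8), hi=7 ⇒ [-3,-6,0,-1,-2,-5,4,2,3,8,9]
-1<0: swap(2,3), lo=3 mid=4 ⇒ [-3,-6,-1,0,-2,-5,4,2,3,8,9]
-2<0: swap(3,4), lo=4 mid=5 ⇒ [-3,-6,-1,-2,0,-5,4,2,3,8,9]
-5<0: swap(4,5), lo=5 mid=6 ⇒ [-3,-6,-1,-2,-5,0,4,2,3,8,9]
4>0: swap(6,7), hi=6 ⇒ [-3,-6,-1,-2,-5,0,2,4,3,8,9]
2>0: swap(6,6), hi=5 ⇒ [-3,-6,-1,-2,-5,0,2,4,3,8,9]
done. lo=5 hi=5; a=[-3,-6,-1,-2,-5,0,2,4,3,8,9]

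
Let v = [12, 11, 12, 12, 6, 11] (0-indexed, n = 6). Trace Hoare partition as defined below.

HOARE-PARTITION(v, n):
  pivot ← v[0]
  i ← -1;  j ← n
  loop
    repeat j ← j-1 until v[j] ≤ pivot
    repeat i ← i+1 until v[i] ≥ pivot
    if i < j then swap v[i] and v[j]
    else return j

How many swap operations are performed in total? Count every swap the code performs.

2

pivot=12
j stops at 5 (11), i stops at 0 (12); swap ⇒ [11, 11, 12, 12, 6, 12]
j stops at 4 (6), i stops at 2 (12); swap ⇒ [11, 11, 6, 12, 12, 12]
j stops at 3, i stops at 3; i≥j ⇒ return 3. v=[11, 11, 6, 12, 12, 12]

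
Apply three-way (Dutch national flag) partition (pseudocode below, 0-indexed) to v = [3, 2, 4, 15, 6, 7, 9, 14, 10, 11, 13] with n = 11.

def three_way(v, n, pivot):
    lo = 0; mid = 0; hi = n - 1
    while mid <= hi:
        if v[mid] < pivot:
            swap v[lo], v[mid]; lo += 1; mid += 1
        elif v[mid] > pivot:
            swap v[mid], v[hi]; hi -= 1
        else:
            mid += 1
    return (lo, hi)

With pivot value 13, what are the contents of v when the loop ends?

[3, 2, 4, 6, 7, 9, 11, 10, 13, 14, 15]

pivot = 13; lo=0, mid=0, hi=10
v[mid]=3<13: swap v[0],v[0]; lo=1,mid=1 → [3, 2, 4, 15, 6, 7, 9, 14, 10, 11, 13]
v[mid]=2<13: swap v[1],v[1]; lo=2,mid=2 → [3, 2, 4, 15, 6, 7, 9, 14, 10, 11, 13]
v[mid]=4<13: swap v[2],v[2]; lo=3,mid=3 → [3, 2, 4, 15, 6, 7, 9, 14, 10, 11, 13]
v[mid]=15>13: swap v[3],v[10]; hi=9 → [3, 2, 4, 13, 6, 7, 9, 14, 10, 11, 15]
v[mid]=13=13: mid=4
v[mid]=6<13: swap v[3],v[4]; lo=4,mid=5 → [3, 2, 4, 6, 13, 7, 9, 14, 10, 11, 15]
v[mid]=7<13: swap v[4],v[5]; lo=5,mid=6 → [3, 2, 4, 6, 7, 13, 9, 14, 10, 11, 15]
v[mid]=9<13: swap v[5],v[6]; lo=6,mid=7 → [3, 2, 4, 6, 7, 9, 13, 14, 10, 11, 15]
v[mid]=14>13: swap v[7],v[9]; hi=8 → [3, 2, 4, 6, 7, 9, 13, 11, 10, 14, 15]
v[mid]=11<13: swap v[6],v[7]; lo=7,mid=8 → [3, 2, 4, 6, 7, 9, 11, 13, 10, 14, 15]
v[mid]=10<13: swap v[7],v[8]; lo=8,mid=9 → [3, 2, 4, 6, 7, 9, 11, 10, 13, 14, 15]
end: lo=8, hi=8; v = [3, 2, 4, 6, 7, 9, 11, 10, 13, 14, 15]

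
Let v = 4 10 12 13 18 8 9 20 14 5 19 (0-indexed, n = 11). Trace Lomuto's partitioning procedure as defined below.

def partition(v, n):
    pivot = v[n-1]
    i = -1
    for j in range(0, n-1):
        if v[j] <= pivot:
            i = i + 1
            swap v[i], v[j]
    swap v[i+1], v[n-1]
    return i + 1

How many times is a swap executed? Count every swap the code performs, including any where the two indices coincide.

pivot = v[10] = 19; i = -1
j=0: v[0]=4 ≤ 19 → i=0, swap v[0],v[0] (no change) → 4 10 12 13 18 8 9 20 14 5 19
j=1: v[1]=10 ≤ 19 → i=1, swap v[1],v[1] (no change) → 4 10 12 13 18 8 9 20 14 5 19
j=2: v[2]=12 ≤ 19 → i=2, swap v[2],v[2] (no change) → 4 10 12 13 18 8 9 20 14 5 19
j=3: v[3]=13 ≤ 19 → i=3, swap v[3],v[3] (no change) → 4 10 12 13 18 8 9 20 14 5 19
j=4: v[4]=18 ≤ 19 → i=4, swap v[4],v[4] (no change) → 4 10 12 13 18 8 9 20 14 5 19
j=5: v[5]=8 ≤ 19 → i=5, swap v[5],v[5] (no change) → 4 10 12 13 18 8 9 20 14 5 19
j=6: v[6]=9 ≤ 19 → i=6, swap v[6],v[6] (no change) → 4 10 12 13 18 8 9 20 14 5 19
j=7: v[7]=20 > 19 → no swap
j=8: v[8]=14 ≤ 19 → i=7, swap v[7],v[8] → 4 10 12 13 18 8 9 14 20 5 19
j=9: v[9]=5 ≤ 19 → i=8, swap v[8],v[9] → 4 10 12 13 18 8 9 14 5 20 19
final swap v[9],v[10] → 4 10 12 13 18 8 9 14 5 19 20; return 9

10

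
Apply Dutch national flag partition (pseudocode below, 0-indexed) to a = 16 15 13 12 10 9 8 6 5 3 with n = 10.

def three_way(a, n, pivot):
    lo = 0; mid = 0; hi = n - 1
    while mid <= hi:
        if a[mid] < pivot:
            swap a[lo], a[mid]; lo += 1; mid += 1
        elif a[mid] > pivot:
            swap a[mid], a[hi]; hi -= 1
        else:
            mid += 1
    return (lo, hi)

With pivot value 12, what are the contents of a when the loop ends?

3 5 6 10 9 8 12 13 15 16

pivot = 12; lo=0, mid=0, hi=9
a[mid]=16>12: swap a[0],a[9]; hi=8 → 3 15 13 12 10 9 8 6 5 16
a[mid]=3<12: swap a[0],a[0]; lo=1,mid=1 → 3 15 13 12 10 9 8 6 5 16
a[mid]=15>12: swap a[1],a[8]; hi=7 → 3 5 13 12 10 9 8 6 15 16
a[mid]=5<12: swap a[1],a[1]; lo=2,mid=2 → 3 5 13 12 10 9 8 6 15 16
a[mid]=13>12: swap a[2],a[7]; hi=6 → 3 5 6 12 10 9 8 13 15 16
a[mid]=6<12: swap a[2],a[2]; lo=3,mid=3 → 3 5 6 12 10 9 8 13 15 16
a[mid]=12=12: mid=4
a[mid]=10<12: swap a[3],a[4]; lo=4,mid=5 → 3 5 6 10 12 9 8 13 15 16
a[mid]=9<12: swap a[4],a[5]; lo=5,mid=6 → 3 5 6 10 9 12 8 13 15 16
a[mid]=8<12: swap a[5],a[6]; lo=6,mid=7 → 3 5 6 10 9 8 12 13 15 16
end: lo=6, hi=6; a = 3 5 6 10 9 8 12 13 15 16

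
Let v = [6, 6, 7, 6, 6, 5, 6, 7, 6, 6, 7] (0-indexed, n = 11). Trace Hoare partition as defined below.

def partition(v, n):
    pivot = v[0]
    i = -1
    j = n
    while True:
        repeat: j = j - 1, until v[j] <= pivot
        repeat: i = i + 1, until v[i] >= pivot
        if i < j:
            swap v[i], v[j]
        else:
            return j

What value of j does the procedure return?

4

pivot = v[0] = 6; i = -1, j = 11
j→9 (v[9]=6≤6), i→0 (v[0]=6≥6); i<j, swap → [6, 6, 7, 6, 6, 5, 6, 7, 6, 6, 7]
j→8 (v[8]=6≤6), i→1 (v[1]=6≥6); i<j, swap → [6, 6, 7, 6, 6, 5, 6, 7, 6, 6, 7]
j→6 (v[6]=6≤6), i→2 (v[2]=7≥6); i<j, swap → [6, 6, 6, 6, 6, 5, 7, 7, 6, 6, 7]
j→5 (v[5]=5≤6), i→3 (v[3]=6≥6); i<j, swap → [6, 6, 6, 5, 6, 6, 7, 7, 6, 6, 7]
j→4, i→4; i≥j, return j=4. v = [6, 6, 6, 5, 6, 6, 7, 7, 6, 6, 7]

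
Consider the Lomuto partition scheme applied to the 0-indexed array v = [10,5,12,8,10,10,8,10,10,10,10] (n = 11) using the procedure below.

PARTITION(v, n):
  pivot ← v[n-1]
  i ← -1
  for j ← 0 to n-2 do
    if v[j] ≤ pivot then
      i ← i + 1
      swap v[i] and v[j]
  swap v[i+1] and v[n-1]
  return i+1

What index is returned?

9

pivot = v[10] = 10; i = -1
j=0: v[0]=10 ≤ 10 → i=0, swap v[0],v[0] (no change) → [10,5,12,8,10,10,8,10,10,10,10]
j=1: v[1]=5 ≤ 10 → i=1, swap v[1],v[1] (no change) → [10,5,12,8,10,10,8,10,10,10,10]
j=2: v[2]=12 > 10 → no swap
j=3: v[3]=8 ≤ 10 → i=2, swap v[2],v[3] → [10,5,8,12,10,10,8,10,10,10,10]
j=4: v[4]=10 ≤ 10 → i=3, swap v[3],v[4] → [10,5,8,10,12,10,8,10,10,10,10]
j=5: v[5]=10 ≤ 10 → i=4, swap v[4],v[5] → [10,5,8,10,10,12,8,10,10,10,10]
j=6: v[6]=8 ≤ 10 → i=5, swap v[5],v[6] → [10,5,8,10,10,8,12,10,10,10,10]
j=7: v[7]=10 ≤ 10 → i=6, swap v[6],v[7] → [10,5,8,10,10,8,10,12,10,10,10]
j=8: v[8]=10 ≤ 10 → i=7, swap v[7],v[8] → [10,5,8,10,10,8,10,10,12,10,10]
j=9: v[9]=10 ≤ 10 → i=8, swap v[8],v[9] → [10,5,8,10,10,8,10,10,10,12,10]
final swap v[9],v[10] → [10,5,8,10,10,8,10,10,10,10,12]; return 9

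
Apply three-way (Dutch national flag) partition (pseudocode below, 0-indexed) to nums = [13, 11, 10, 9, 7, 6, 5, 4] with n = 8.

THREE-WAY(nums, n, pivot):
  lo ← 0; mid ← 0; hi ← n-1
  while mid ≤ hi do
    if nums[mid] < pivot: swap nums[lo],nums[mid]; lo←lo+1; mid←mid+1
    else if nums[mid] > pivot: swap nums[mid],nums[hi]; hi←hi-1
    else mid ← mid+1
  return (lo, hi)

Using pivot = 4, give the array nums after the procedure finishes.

[4, 10, 9, 7, 6, 5, 11, 13]

pivot = 4; lo=0, mid=0, hi=7
nums[mid]=13>4: swap nums[0],nums[7]; hi=6 → [4, 11, 10, 9, 7, 6, 5, 13]
nums[mid]=4=4: mid=1
nums[mid]=11>4: swap nums[1],nums[6]; hi=5 → [4, 5, 10, 9, 7, 6, 11, 13]
nums[mid]=5>4: swap nums[1],nums[5]; hi=4 → [4, 6, 10, 9, 7, 5, 11, 13]
nums[mid]=6>4: swap nums[1],nums[4]; hi=3 → [4, 7, 10, 9, 6, 5, 11, 13]
nums[mid]=7>4: swap nums[1],nums[3]; hi=2 → [4, 9, 10, 7, 6, 5, 11, 13]
nums[mid]=9>4: swap nums[1],nums[2]; hi=1 → [4, 10, 9, 7, 6, 5, 11, 13]
nums[mid]=10>4: swap nums[1],nums[1]; hi=0 → [4, 10, 9, 7, 6, 5, 11, 13]
end: lo=0, hi=0; nums = [4, 10, 9, 7, 6, 5, 11, 13]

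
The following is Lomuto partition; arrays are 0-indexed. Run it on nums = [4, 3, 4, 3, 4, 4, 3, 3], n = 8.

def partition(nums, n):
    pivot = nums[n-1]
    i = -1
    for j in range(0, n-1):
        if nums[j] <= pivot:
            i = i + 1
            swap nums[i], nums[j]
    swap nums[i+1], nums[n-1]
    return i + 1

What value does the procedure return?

pivot=3, i=-1
j=0: 4>3, skip
j=1: 3≤3, i=0, swap(0,1) ⇒ [3, 4, 4, 3, 4, 4, 3, 3]
j=2: 4>3, skip
j=3: 3≤3, i=1, swap(1,3) ⇒ [3, 3, 4, 4, 4, 4, 3, 3]
j=4: 4>3, skip
j=5: 4>3, skip
j=6: 3≤3, i=2, swap(2,6) ⇒ [3, 3, 3, 4, 4, 4, 4, 3]
swap(3,7) ⇒ [3, 3, 3, 3, 4, 4, 4, 4]; return 3

3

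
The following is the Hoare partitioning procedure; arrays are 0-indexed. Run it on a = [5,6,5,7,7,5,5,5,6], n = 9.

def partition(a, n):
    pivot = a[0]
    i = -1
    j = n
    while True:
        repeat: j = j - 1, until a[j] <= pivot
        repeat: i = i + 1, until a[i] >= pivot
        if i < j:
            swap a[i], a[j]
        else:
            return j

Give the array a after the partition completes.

pivot = a[0] = 5; i = -1, j = 9
j→7 (a[7]=5≤5), i→0 (a[0]=5≥5); i<j, swap → [5,6,5,7,7,5,5,5,6]
j→6 (a[6]=5≤5), i→1 (a[1]=6≥5); i<j, swap → [5,5,5,7,7,5,6,5,6]
j→5 (a[5]=5≤5), i→2 (a[2]=5≥5); i<j, swap → [5,5,5,7,7,5,6,5,6]
j→2, i→3; i≥j, return j=2. a = [5,5,5,7,7,5,6,5,6]

[5,5,5,7,7,5,6,5,6]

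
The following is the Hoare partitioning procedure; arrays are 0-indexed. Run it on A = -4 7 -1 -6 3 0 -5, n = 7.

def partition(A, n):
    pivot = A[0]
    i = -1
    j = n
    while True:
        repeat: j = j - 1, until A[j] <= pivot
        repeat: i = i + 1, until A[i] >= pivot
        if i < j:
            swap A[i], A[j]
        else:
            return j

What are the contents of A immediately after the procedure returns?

pivot = A[0] = -4; i = -1, j = 7
j→6 (A[6]=-5≤-4), i→0 (A[0]=-4≥-4); i<j, swap → -5 7 -1 -6 3 0 -4
j→3 (A[3]=-6≤-4), i→1 (A[1]=7≥-4); i<j, swap → -5 -6 -1 7 3 0 -4
j→1, i→2; i≥j, return j=1. A = -5 -6 -1 7 3 0 -4

-5 -6 -1 7 3 0 -4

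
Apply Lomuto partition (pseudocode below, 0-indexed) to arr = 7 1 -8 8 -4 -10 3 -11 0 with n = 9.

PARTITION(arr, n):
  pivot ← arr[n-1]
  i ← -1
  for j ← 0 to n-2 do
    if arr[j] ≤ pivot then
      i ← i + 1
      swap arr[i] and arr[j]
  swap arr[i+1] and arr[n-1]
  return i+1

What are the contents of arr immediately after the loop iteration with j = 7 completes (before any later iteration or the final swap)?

-8 -4 -10 -11 1 7 3 8 0

pivot=0, i=-1
j=0: 7>0, skip
j=1: 1>0, skip
j=2: -8≤0, i=0, swap(0,2) ⇒ -8 1 7 8 -4 -10 3 -11 0
j=3: 8>0, skip
j=4: -4≤0, i=1, swap(1,4) ⇒ -8 -4 7 8 1 -10 3 -11 0
j=5: -10≤0, i=2, swap(2,5) ⇒ -8 -4 -10 8 1 7 3 -11 0
j=6: 3>0, skip
j=7: -11≤0, i=3, swap(3,7) ⇒ -8 -4 -10 -11 1 7 3 8 0
(after j=7) arr = -8 -4 -10 -11 1 7 3 8 0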